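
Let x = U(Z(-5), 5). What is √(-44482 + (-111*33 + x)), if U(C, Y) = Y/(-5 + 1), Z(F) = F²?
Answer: I*√192585/2 ≈ 219.42*I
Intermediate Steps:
U(C, Y) = -Y/4 (U(C, Y) = Y/(-4) = Y*(-¼) = -Y/4)
x = -5/4 (x = -¼*5 = -5/4 ≈ -1.2500)
√(-44482 + (-111*33 + x)) = √(-44482 + (-111*33 - 5/4)) = √(-44482 + (-3663 - 5/4)) = √(-44482 - 14657/4) = √(-192585/4) = I*√192585/2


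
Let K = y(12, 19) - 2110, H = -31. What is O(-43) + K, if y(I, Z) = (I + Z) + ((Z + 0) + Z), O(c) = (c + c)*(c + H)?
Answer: 4323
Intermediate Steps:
O(c) = 2*c*(-31 + c) (O(c) = (c + c)*(c - 31) = (2*c)*(-31 + c) = 2*c*(-31 + c))
y(I, Z) = I + 3*Z (y(I, Z) = (I + Z) + (Z + Z) = (I + Z) + 2*Z = I + 3*Z)
K = -2041 (K = (12 + 3*19) - 2110 = (12 + 57) - 2110 = 69 - 2110 = -2041)
O(-43) + K = 2*(-43)*(-31 - 43) - 2041 = 2*(-43)*(-74) - 2041 = 6364 - 2041 = 4323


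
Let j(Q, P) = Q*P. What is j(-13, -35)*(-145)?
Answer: -65975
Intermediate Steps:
j(Q, P) = P*Q
j(-13, -35)*(-145) = -35*(-13)*(-145) = 455*(-145) = -65975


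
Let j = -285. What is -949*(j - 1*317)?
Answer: 571298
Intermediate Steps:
-949*(j - 1*317) = -949*(-285 - 1*317) = -949*(-285 - 317) = -949*(-602) = 571298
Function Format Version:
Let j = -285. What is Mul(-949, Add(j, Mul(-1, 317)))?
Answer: 571298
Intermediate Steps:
Mul(-949, Add(j, Mul(-1, 317))) = Mul(-949, Add(-285, Mul(-1, 317))) = Mul(-949, Add(-285, -317)) = Mul(-949, -602) = 571298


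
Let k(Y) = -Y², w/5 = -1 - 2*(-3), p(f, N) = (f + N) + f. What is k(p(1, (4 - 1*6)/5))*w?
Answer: -64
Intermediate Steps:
p(f, N) = N + 2*f (p(f, N) = (N + f) + f = N + 2*f)
w = 25 (w = 5*(-1 - 2*(-3)) = 5*(-1 + 6) = 5*5 = 25)
k(p(1, (4 - 1*6)/5))*w = -((4 - 1*6)/5 + 2*1)²*25 = -((4 - 6)*(⅕) + 2)²*25 = -(-2*⅕ + 2)²*25 = -(-⅖ + 2)²*25 = -(8/5)²*25 = -1*64/25*25 = -64/25*25 = -64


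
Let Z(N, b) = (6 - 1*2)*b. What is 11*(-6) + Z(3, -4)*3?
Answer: -114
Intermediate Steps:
Z(N, b) = 4*b (Z(N, b) = (6 - 2)*b = 4*b)
11*(-6) + Z(3, -4)*3 = 11*(-6) + (4*(-4))*3 = -66 - 16*3 = -66 - 48 = -114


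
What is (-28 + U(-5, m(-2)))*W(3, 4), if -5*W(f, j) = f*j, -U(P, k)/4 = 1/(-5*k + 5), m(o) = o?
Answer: 1696/25 ≈ 67.840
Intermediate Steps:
U(P, k) = -4/(5 - 5*k) (U(P, k) = -4/(-5*k + 5) = -4/(5 - 5*k))
W(f, j) = -f*j/5
(-28 + U(-5, m(-2)))*W(3, 4) = (-28 + 4/(5*(-1 - 2)))*(-⅕*3*4) = (-28 + (⅘)/(-3))*(-12/5) = (-28 + (⅘)*(-⅓))*(-12/5) = (-28 - 4/15)*(-12/5) = -424/15*(-12/5) = 1696/25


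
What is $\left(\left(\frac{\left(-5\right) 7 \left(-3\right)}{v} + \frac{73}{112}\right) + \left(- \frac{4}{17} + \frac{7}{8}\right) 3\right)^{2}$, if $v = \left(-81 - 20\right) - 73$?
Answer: $\frac{11801563225}{3048806656} \approx 3.8709$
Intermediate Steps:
$v = -174$ ($v = -101 - 73 = -174$)
$\left(\left(\frac{\left(-5\right) 7 \left(-3\right)}{v} + \frac{73}{112}\right) + \left(- \frac{4}{17} + \frac{7}{8}\right) 3\right)^{2} = \left(\left(\frac{\left(-5\right) 7 \left(-3\right)}{-174} + \frac{73}{112}\right) + \left(- \frac{4}{17} + \frac{7}{8}\right) 3\right)^{2} = \left(\left(\left(-35\right) \left(-3\right) \left(- \frac{1}{174}\right) + 73 \cdot \frac{1}{112}\right) + \left(\left(-4\right) \frac{1}{17} + 7 \cdot \frac{1}{8}\right) 3\right)^{2} = \left(\left(105 \left(- \frac{1}{174}\right) + \frac{73}{112}\right) + \left(- \frac{4}{17} + \frac{7}{8}\right) 3\right)^{2} = \left(\left(- \frac{35}{58} + \frac{73}{112}\right) + \frac{87}{136} \cdot 3\right)^{2} = \left(\frac{157}{3248} + \frac{261}{136}\right)^{2} = \left(\frac{108635}{55216}\right)^{2} = \frac{11801563225}{3048806656}$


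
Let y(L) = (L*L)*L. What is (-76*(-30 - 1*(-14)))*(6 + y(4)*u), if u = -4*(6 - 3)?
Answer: -926592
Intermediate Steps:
y(L) = L**3 (y(L) = L**2*L = L**3)
u = -12 (u = -4*3 = -12)
(-76*(-30 - 1*(-14)))*(6 + y(4)*u) = (-76*(-30 - 1*(-14)))*(6 + 4**3*(-12)) = (-76*(-30 + 14))*(6 + 64*(-12)) = (-76*(-16))*(6 - 768) = 1216*(-762) = -926592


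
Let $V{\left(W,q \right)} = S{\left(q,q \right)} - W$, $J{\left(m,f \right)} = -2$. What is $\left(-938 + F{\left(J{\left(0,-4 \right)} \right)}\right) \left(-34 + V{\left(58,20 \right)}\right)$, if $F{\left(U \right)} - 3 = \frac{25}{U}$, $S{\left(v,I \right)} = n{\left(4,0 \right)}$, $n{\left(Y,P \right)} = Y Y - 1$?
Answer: $\frac{145915}{2} \approx 72958.0$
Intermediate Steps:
$n{\left(Y,P \right)} = -1 + Y^{2}$ ($n{\left(Y,P \right)} = Y^{2} - 1 = -1 + Y^{2}$)
$S{\left(v,I \right)} = 15$ ($S{\left(v,I \right)} = -1 + 4^{2} = -1 + 16 = 15$)
$V{\left(W,q \right)} = 15 - W$
$F{\left(U \right)} = 3 + \frac{25}{U}$
$\left(-938 + F{\left(J{\left(0,-4 \right)} \right)}\right) \left(-34 + V{\left(58,20 \right)}\right) = \left(-938 + \left(3 + \frac{25}{-2}\right)\right) \left(-34 + \left(15 - 58\right)\right) = \left(-938 + \left(3 + 25 \left(- \frac{1}{2}\right)\right)\right) \left(-34 + \left(15 - 58\right)\right) = \left(-938 + \left(3 - \frac{25}{2}\right)\right) \left(-34 - 43\right) = \left(-938 - \frac{19}{2}\right) \left(-77\right) = \left(- \frac{1895}{2}\right) \left(-77\right) = \frac{145915}{2}$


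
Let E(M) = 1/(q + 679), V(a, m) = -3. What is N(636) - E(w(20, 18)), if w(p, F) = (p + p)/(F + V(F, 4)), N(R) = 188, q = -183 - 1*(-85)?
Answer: 109227/581 ≈ 188.00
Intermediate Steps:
q = -98 (q = -183 + 85 = -98)
w(p, F) = 2*p/(-3 + F) (w(p, F) = (p + p)/(F - 3) = (2*p)/(-3 + F) = 2*p/(-3 + F))
E(M) = 1/581 (E(M) = 1/(-98 + 679) = 1/581)
N(636) - E(w(20, 18)) = 188 - 1*1/581 = 188 - 1/581 = 109227/581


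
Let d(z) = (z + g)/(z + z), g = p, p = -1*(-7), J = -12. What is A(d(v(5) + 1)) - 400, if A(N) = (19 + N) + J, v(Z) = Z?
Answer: -4703/12 ≈ -391.92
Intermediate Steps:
p = 7
g = 7
d(z) = (7 + z)/(2*z) (d(z) = (z + 7)/(z + z) = (7 + z)/((2*z)) = (7 + z)*(1/(2*z)) = (7 + z)/(2*z))
A(N) = 7 + N (A(N) = (19 + N) - 12 = 7 + N)
A(d(v(5) + 1)) - 400 = (7 + (7 + (5 + 1))/(2*(5 + 1))) - 400 = (7 + (½)*(7 + 6)/6) - 400 = (7 + (½)*(⅙)*13) - 400 = (7 + 13/12) - 400 = 97/12 - 400 = -4703/12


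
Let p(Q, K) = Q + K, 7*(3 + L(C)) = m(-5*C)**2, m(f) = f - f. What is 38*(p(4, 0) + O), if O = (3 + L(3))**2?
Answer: 152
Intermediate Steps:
m(f) = 0
L(C) = -3 (L(C) = -3 + (1/7)*0**2 = -3 + (1/7)*0 = -3 + 0 = -3)
p(Q, K) = K + Q
O = 0 (O = (3 - 3)**2 = 0**2 = 0)
38*(p(4, 0) + O) = 38*((0 + 4) + 0) = 38*(4 + 0) = 38*4 = 152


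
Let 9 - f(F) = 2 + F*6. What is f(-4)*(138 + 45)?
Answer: 5673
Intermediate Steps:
f(F) = 7 - 6*F (f(F) = 9 - (2 + F*6) = 9 - (2 + 6*F) = 9 + (-2 - 6*F) = 7 - 6*F)
f(-4)*(138 + 45) = (7 - 6*(-4))*(138 + 45) = (7 + 24)*183 = 31*183 = 5673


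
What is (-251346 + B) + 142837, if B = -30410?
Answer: -138919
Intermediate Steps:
(-251346 + B) + 142837 = (-251346 - 30410) + 142837 = -281756 + 142837 = -138919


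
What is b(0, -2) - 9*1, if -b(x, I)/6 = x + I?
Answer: 3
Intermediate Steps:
b(x, I) = -6*I - 6*x (b(x, I) = -6*(x + I) = -6*(I + x) = -6*I - 6*x)
b(0, -2) - 9*1 = (-6*(-2) - 6*0) - 9*1 = (12 + 0) - 9 = 12 - 9 = 3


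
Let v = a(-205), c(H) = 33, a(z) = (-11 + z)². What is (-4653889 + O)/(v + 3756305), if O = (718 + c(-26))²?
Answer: -4089888/3802961 ≈ -1.0754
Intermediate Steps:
v = 46656 (v = (-11 - 205)² = (-216)² = 46656)
O = 564001 (O = (718 + 33)² = 751² = 564001)
(-4653889 + O)/(v + 3756305) = (-4653889 + 564001)/(46656 + 3756305) = -4089888/3802961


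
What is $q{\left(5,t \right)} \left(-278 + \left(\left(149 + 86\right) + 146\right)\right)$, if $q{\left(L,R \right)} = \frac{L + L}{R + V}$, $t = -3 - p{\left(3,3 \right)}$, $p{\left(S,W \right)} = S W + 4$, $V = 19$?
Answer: $\frac{1030}{3} \approx 343.33$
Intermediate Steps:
$p{\left(S,W \right)} = 4 + S W$
$t = -16$ ($t = -3 - \left(4 + 3 \cdot 3\right) = -3 - \left(4 + 9\right) = -3 - 13 = -16$)
$q{\left(L,R \right)} = \frac{2 L}{19 + R}$ ($q{\left(L,R \right)} = \frac{L + L}{R + 19} = \frac{2 L}{19 + R}$)
$q{\left(5,t \right)} \left(-278 + \left(\left(149 + 86\right) + 146\right)\right) = 2 \cdot 5 \frac{1}{19 - 16} \left(-278 + \left(\left(149 + 86\right) + 146\right)\right) = 2 \cdot 5 \cdot \frac{1}{3} \left(-278 + \left(235 + 146\right)\right) = 2 \cdot 5 \cdot \frac{1}{3} \left(-278 + 381\right) = \frac{10}{3} \cdot 103 = \frac{1030}{3}$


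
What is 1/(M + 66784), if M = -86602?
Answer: -1/19818 ≈ -5.0459e-5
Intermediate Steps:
1/(M + 66784) = 1/(-86602 + 66784) = 1/(-19818) = -1/19818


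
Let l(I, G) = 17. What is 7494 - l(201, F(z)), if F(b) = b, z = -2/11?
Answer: 7477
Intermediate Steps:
z = -2/11 (z = -2*1/11 = -2/11 ≈ -0.18182)
7494 - l(201, F(z)) = 7494 - 1*17 = 7494 - 17 = 7477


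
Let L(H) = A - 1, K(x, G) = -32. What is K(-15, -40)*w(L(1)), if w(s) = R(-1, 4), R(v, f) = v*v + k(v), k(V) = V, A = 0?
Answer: 0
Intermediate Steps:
R(v, f) = v + v² (R(v, f) = v*v + v = v² + v = v + v²)
L(H) = -1 (L(H) = 0 - 1 = -1)
w(s) = 0 (w(s) = -(1 - 1) = -1*0 = 0)
K(-15, -40)*w(L(1)) = -32*0 = 0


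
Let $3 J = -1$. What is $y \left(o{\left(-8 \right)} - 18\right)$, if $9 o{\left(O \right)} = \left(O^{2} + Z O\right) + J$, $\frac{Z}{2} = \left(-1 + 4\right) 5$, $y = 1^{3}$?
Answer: $- \frac{1015}{27} \approx -37.593$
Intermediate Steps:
$J = - \frac{1}{3}$ ($J = \frac{1}{3} \left(-1\right) = - \frac{1}{3} \approx -0.33333$)
$y = 1$
$Z = 30$ ($Z = 2 \left(-1 + 4\right) 5 = 2 \cdot 3 \cdot 5 = 2 \cdot 15 = 30$)
$o{\left(O \right)} = - \frac{1}{27} + \frac{O^{2}}{9} + \frac{10 O}{3}$ ($o{\left(O \right)} = \frac{\left(O^{2} + 30 O\right) - \frac{1}{3}}{9} = \frac{- \frac{1}{3} + O^{2} + 30 O}{9} = - \frac{1}{27} + \frac{O^{2}}{9} + \frac{10 O}{3}$)
$y \left(o{\left(-8 \right)} - 18\right) = 1 \left(\left(- \frac{1}{27} + \frac{\left(-8\right)^{2}}{9} + \frac{10}{3} \left(-8\right)\right) - 18\right) = 1 \left(\left(- \frac{1}{27} + \frac{1}{9} \cdot 64 - \frac{80}{3}\right) - 18\right) = 1 \left(\left(- \frac{1}{27} + \frac{64}{9} - \frac{80}{3}\right) - 18\right) = 1 \left(- \frac{529}{27} - 18\right) = 1 \left(- \frac{1015}{27}\right) = - \frac{1015}{27}$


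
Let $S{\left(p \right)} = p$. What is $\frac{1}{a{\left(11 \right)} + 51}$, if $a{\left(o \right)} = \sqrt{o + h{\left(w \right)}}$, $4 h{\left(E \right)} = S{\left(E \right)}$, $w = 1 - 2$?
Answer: $\frac{204}{10361} - \frac{2 \sqrt{43}}{10361} \approx 0.018423$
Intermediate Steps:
$w = -1$
$h{\left(E \right)} = \frac{E}{4}$
$a{\left(o \right)} = \sqrt{- \frac{1}{4} + o}$ ($a{\left(o \right)} = \sqrt{o + \frac{1}{4} \left(-1\right)} = \sqrt{o - \frac{1}{4}} = \sqrt{- \frac{1}{4} + o}$)
$\frac{1}{a{\left(11 \right)} + 51} = \frac{1}{\frac{\sqrt{-1 + 4 \cdot 11}}{2} + 51} = \frac{1}{\frac{\sqrt{-1 + 44}}{2} + 51} = \frac{1}{\frac{\sqrt{43}}{2} + 51} = \frac{1}{51 + \frac{\sqrt{43}}{2}}$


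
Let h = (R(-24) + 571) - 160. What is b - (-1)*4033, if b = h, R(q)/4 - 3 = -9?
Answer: 4420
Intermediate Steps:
R(q) = -24 (R(q) = 12 + 4*(-9) = 12 - 36 = -24)
h = 387 (h = (-24 + 571) - 160 = 547 - 160 = 387)
b = 387
b - (-1)*4033 = 387 - (-1)*4033 = 387 - 1*(-4033) = 387 + 4033 = 4420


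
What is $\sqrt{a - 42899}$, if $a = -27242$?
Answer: $i \sqrt{70141} \approx 264.84 i$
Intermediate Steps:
$\sqrt{a - 42899} = \sqrt{-27242 - 42899} = \sqrt{-70141} = i \sqrt{70141}$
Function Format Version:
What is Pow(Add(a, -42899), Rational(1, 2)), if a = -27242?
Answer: Mul(I, Pow(70141, Rational(1, 2))) ≈ Mul(264.84, I)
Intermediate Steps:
Pow(Add(a, -42899), Rational(1, 2)) = Pow(Add(-27242, -42899), Rational(1, 2)) = Pow(-70141, Rational(1, 2)) = Mul(I, Pow(70141, Rational(1, 2)))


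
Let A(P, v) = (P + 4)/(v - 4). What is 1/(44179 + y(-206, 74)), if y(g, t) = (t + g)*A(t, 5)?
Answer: 1/33883 ≈ 2.9513e-5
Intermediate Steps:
A(P, v) = (4 + P)/(-4 + v)
y(g, t) = (4 + t)*(g + t) (y(g, t) = (t + g)*((4 + t)/(-4 + 5)) = (g + t)*((4 + t)/1) = (g + t)*(1*(4 + t)) = (g + t)*(4 + t) = (4 + t)*(g + t))
1/(44179 + y(-206, 74)) = 1/(44179 + (4 + 74)*(-206 + 74)) = 1/(44179 + 78*(-132)) = 1/(44179 - 10296) = 1/33883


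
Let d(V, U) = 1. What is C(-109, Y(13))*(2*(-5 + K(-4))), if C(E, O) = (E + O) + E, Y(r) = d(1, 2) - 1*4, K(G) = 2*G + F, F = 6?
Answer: 3094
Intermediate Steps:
K(G) = 6 + 2*G (K(G) = 2*G + 6 = 6 + 2*G)
Y(r) = -3 (Y(r) = 1 - 1*4 = 1 - 4 = -3)
C(E, O) = O + 2*E
C(-109, Y(13))*(2*(-5 + K(-4))) = (-3 + 2*(-109))*(2*(-5 + (6 + 2*(-4)))) = (-3 - 218)*(2*(-5 + (6 - 8))) = -442*(-5 - 2) = -442*(-7) = -221*(-14) = 3094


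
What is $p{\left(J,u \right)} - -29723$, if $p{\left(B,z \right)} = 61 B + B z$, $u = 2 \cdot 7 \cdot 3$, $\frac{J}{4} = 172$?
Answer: $100587$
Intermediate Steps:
$J = 688$ ($J = 4 \cdot 172 = 688$)
$u = 42$ ($u = 14 \cdot 3 = 42$)
$p{\left(J,u \right)} - -29723 = 688 \left(61 + 42\right) - -29723 = 688 \cdot 103 + 29723 = 70864 + 29723 = 100587$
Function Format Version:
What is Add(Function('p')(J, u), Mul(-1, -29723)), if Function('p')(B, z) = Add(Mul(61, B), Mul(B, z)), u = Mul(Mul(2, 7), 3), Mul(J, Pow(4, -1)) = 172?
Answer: 100587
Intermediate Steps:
J = 688 (J = Mul(4, 172) = 688)
u = 42 (u = Mul(14, 3) = 42)
Add(Function('p')(J, u), Mul(-1, -29723)) = Add(Mul(688, Add(61, 42)), Mul(-1, -29723)) = Add(Mul(688, 103), 29723) = Add(70864, 29723) = 100587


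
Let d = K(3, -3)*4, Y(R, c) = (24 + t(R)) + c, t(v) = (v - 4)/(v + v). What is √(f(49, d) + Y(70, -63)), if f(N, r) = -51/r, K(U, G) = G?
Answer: I*√167965/70 ≈ 5.8548*I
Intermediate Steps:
t(v) = (-4 + v)/(2*v) (t(v) = (-4 + v)/((2*v)) = (-4 + v)*(1/(2*v)) = (-4 + v)/(2*v))
Y(R, c) = 24 + c + (-4 + R)/(2*R) (Y(R, c) = (24 + (-4 + R)/(2*R)) + c = 24 + c + (-4 + R)/(2*R))
d = -12 (d = -3*4 = -12)
√(f(49, d) + Y(70, -63)) = √(-51/(-12) + (49/2 - 63 - 2/70)) = √(-51*(-1/12) + (49/2 - 63 - 2*1/70)) = √(17/4 + (49/2 - 63 - 1/35)) = √(17/4 - 2697/70) = √(-4799/140) = I*√167965/70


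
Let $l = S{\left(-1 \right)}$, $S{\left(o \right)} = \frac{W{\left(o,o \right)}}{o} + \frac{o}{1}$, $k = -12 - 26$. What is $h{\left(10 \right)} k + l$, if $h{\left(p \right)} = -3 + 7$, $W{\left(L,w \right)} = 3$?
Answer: $-156$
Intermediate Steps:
$k = -38$
$S{\left(o \right)} = o + \frac{3}{o}$ ($S{\left(o \right)} = \frac{3}{o} + \frac{o}{1} = \frac{3}{o} + o 1 = \frac{3}{o} + o = o + \frac{3}{o}$)
$h{\left(p \right)} = 4$
$l = -4$ ($l = -1 + \frac{3}{-1} = -1 + 3 \left(-1\right) = -1 - 3 = -4$)
$h{\left(10 \right)} k + l = 4 \left(-38\right) - 4 = -152 - 4 = -156$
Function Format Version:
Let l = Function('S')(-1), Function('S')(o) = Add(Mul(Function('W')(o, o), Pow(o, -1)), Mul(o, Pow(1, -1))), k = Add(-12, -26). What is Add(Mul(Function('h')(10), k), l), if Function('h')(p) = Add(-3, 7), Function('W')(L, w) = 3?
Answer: -156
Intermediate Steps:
k = -38
Function('S')(o) = Add(o, Mul(3, Pow(o, -1))) (Function('S')(o) = Add(Mul(3, Pow(o, -1)), Mul(o, Pow(1, -1))) = Add(Mul(3, Pow(o, -1)), Mul(o, 1)) = Add(Mul(3, Pow(o, -1)), o) = Add(o, Mul(3, Pow(o, -1))))
Function('h')(p) = 4
l = -4 (l = Add(-1, Mul(3, Pow(-1, -1))) = Add(-1, Mul(3, -1)) = Add(-1, -3) = -4)
Add(Mul(Function('h')(10), k), l) = Add(Mul(4, -38), -4) = Add(-152, -4) = -156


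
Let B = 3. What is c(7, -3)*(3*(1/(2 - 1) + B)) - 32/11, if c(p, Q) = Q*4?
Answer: -1616/11 ≈ -146.91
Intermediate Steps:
c(p, Q) = 4*Q
c(7, -3)*(3*(1/(2 - 1) + B)) - 32/11 = (4*(-3))*(3*(1/(2 - 1) + 3)) - 32/11 = -36*(1/1 + 3) - 32*1/11 = -36*(1 + 3) - 32/11 = -36*4 - 32/11 = -12*12 - 32/11 = -144 - 32/11 = -1616/11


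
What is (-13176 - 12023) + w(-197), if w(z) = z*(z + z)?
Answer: 52419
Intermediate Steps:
w(z) = 2*z² (w(z) = z*(2*z) = 2*z²)
(-13176 - 12023) + w(-197) = (-13176 - 12023) + 2*(-197)² = -25199 + 2*38809 = -25199 + 77618 = 52419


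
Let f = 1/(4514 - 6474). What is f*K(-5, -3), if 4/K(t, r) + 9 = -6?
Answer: 1/7350 ≈ 0.00013605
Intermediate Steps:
f = -1/1960 (f = 1/(-1960) = -1/1960 ≈ -0.00051020)
K(t, r) = -4/15 (K(t, r) = 4/(-9 - 6) = 4/(-15) = 4*(-1/15) = -4/15)
f*K(-5, -3) = -1/1960*(-4/15) = 1/7350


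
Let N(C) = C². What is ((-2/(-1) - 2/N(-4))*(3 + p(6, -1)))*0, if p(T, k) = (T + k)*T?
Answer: 0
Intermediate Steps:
p(T, k) = T*(T + k)
((-2/(-1) - 2/N(-4))*(3 + p(6, -1)))*0 = ((-2/(-1) - 2/((-4)²))*(3 + 6*(6 - 1)))*0 = ((-2*(-1) - 2/16)*(3 + 6*5))*0 = ((2 - 2*1/16)*(3 + 30))*0 = ((2 - ⅛)*33)*0 = ((15/8)*33)*0 = (495/8)*0 = 0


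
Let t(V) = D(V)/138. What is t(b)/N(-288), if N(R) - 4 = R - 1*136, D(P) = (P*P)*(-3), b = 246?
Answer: 5043/1610 ≈ 3.1323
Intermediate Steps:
D(P) = -3*P² (D(P) = P²*(-3) = -3*P²)
N(R) = -132 + R (N(R) = 4 + (R - 1*136) = 4 + (R - 136) = 4 + (-136 + R) = -132 + R)
t(V) = -V²/46 (t(V) = -3*V²/138 = -3*V²*(1/138) = -V²/46)
t(b)/N(-288) = (-1/46*246²)/(-132 - 288) = -1/46*60516/(-420) = -30258/23*(-1/420) = 5043/1610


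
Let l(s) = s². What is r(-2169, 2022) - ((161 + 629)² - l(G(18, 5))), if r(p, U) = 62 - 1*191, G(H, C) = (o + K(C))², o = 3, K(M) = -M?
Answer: -624213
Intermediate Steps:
G(H, C) = (3 - C)²
r(p, U) = -129 (r(p, U) = 62 - 191 = -129)
r(-2169, 2022) - ((161 + 629)² - l(G(18, 5))) = -129 - ((161 + 629)² - ((-3 + 5)²)²) = -129 - (790² - (2²)²) = -129 - (624100 - 1*4²) = -129 - (624100 - 1*16) = -129 - (624100 - 16) = -129 - 1*624084 = -129 - 624084 = -624213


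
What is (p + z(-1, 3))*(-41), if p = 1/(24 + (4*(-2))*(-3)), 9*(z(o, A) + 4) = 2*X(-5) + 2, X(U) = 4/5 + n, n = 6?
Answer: 22099/240 ≈ 92.079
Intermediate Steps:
X(U) = 34/5 (X(U) = 4/5 + 6 = 34/5)
z(o, A) = -34/15 (z(o, A) = -4 + (2*(34/5) + 2)/9 = -4 + (68/5 + 2)/9 = -4 + (1/9)*(78/5) = -4 + 26/15 = -34/15)
p = 1/48 (p = 1/(24 - 8*(-3)) = 1/(24 + 24) = 1/48 ≈ 0.020833)
(p + z(-1, 3))*(-41) = (1/48 - 34/15)*(-41) = -539/240*(-41) = 22099/240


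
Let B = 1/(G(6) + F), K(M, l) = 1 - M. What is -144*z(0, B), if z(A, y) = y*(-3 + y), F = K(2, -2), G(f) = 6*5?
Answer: 12384/841 ≈ 14.725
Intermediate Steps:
G(f) = 30
F = -1 (F = 1 - 1*2 = 1 - 2 = -1)
B = 1/29 (B = 1/(30 - 1) = 1/29 ≈ 0.034483)
-144*z(0, B) = -144*(-3 + 1/29)/29 = -144*(-86)/(29*29) = -144*(-86/841) = 12384/841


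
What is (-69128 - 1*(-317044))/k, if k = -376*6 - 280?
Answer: -61979/634 ≈ -97.759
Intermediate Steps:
k = -2536 (k = -2256 - 280 = -2536)
(-69128 - 1*(-317044))/k = (-69128 - 1*(-317044))/(-2536) = (-69128 + 317044)*(-1/2536) = 247916*(-1/2536) = -61979/634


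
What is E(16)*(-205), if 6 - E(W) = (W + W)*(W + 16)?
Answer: 208690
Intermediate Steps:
E(W) = 6 - 2*W*(16 + W) (E(W) = 6 - (W + W)*(W + 16) = 6 - 2*W*(16 + W))
E(16)*(-205) = (6 - 32*16 - 2*16**2)*(-205) = (6 - 512 - 2*256)*(-205) = (6 - 512 - 512)*(-205) = -1018*(-205) = 208690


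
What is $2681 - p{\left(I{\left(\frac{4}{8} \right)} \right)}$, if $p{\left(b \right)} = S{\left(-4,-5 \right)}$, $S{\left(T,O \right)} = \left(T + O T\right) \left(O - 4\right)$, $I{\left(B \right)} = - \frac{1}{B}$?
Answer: $2825$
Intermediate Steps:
$S{\left(T,O \right)} = \left(-4 + O\right) \left(T + O T\right)$ ($S{\left(T,O \right)} = \left(T + O T\right) \left(-4 + O\right) = \left(-4 + O\right) \left(T + O T\right)$)
$p{\left(b \right)} = -144$ ($p{\left(b \right)} = - 4 \left(-4 + \left(-5\right)^{2} - -15\right) = - 4 \left(-4 + 25 + 15\right) = \left(-4\right) 36 = -144$)
$2681 - p{\left(I{\left(\frac{4}{8} \right)} \right)} = 2681 - -144 = 2681 + 144 = 2825$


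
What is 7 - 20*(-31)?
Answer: 627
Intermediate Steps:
7 - 20*(-31) = 7 + 620 = 627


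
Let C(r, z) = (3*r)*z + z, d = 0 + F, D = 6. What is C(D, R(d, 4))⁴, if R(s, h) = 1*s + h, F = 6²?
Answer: 333621760000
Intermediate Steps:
F = 36
d = 36 (d = 0 + 36 = 36)
R(s, h) = h + s (R(s, h) = s + h = h + s)
C(r, z) = z + 3*r*z (C(r, z) = 3*r*z + z = z + 3*r*z)
C(D, R(d, 4))⁴ = ((4 + 36)*(1 + 3*6))⁴ = (40*(1 + 18))⁴ = (40*19)⁴ = 760⁴ = 333621760000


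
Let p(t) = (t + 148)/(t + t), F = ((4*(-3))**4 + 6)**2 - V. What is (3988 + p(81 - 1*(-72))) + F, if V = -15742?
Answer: 131656590265/306 ≈ 4.3025e+8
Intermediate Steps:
F = 430246306 (F = ((4*(-3))**4 + 6)**2 - 1*(-15742) = ((-12)**4 + 6)**2 + 15742 = (20736 + 6)**2 + 15742 = 20742**2 + 15742 = 430230564 + 15742 = 430246306)
p(t) = (148 + t)/(2*t) (p(t) = (148 + t)/((2*t)) = (148 + t)*(1/(2*t)) = (148 + t)/(2*t))
(3988 + p(81 - 1*(-72))) + F = (3988 + (148 + (81 - 1*(-72)))/(2*(81 - 1*(-72)))) + 430246306 = (3988 + (148 + (81 + 72))/(2*(81 + 72))) + 430246306 = (3988 + (1/2)*(148 + 153)/153) + 430246306 = (3988 + (1/2)*(1/153)*301) + 430246306 = (3988 + 301/306) + 430246306 = 1220629/306 + 430246306 = 131656590265/306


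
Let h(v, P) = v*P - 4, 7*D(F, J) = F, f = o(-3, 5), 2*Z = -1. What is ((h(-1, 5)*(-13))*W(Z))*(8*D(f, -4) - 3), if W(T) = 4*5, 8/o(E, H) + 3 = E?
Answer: -74100/7 ≈ -10586.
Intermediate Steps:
Z = -½ (Z = (½)*(-1) = -½ ≈ -0.50000)
o(E, H) = 8/(-3 + E)
f = -4/3 (f = 8/(-3 - 3) = 8/(-6) = 8*(-⅙) = -4/3 ≈ -1.3333)
D(F, J) = F/7
h(v, P) = -4 + P*v (h(v, P) = P*v - 4 = -4 + P*v)
W(T) = 20
((h(-1, 5)*(-13))*W(Z))*(8*D(f, -4) - 3) = (((-4 + 5*(-1))*(-13))*20)*(8*((⅐)*(-4/3)) - 3) = (((-4 - 5)*(-13))*20)*(8*(-4/21) - 3) = (-9*(-13)*20)*(-32/21 - 3) = (117*20)*(-95/21) = 2340*(-95/21) = -74100/7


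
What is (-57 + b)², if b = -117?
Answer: 30276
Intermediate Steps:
(-57 + b)² = (-57 - 117)² = (-174)² = 30276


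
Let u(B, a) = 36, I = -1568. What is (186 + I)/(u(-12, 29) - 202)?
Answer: 691/83 ≈ 8.3253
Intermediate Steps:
(186 + I)/(u(-12, 29) - 202) = (186 - 1568)/(36 - 202) = -1382/(-166) = -1382*(-1/166) = 691/83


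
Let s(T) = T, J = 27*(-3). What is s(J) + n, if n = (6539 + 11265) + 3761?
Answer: 21484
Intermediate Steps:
J = -81
n = 21565 (n = 17804 + 3761 = 21565)
s(J) + n = -81 + 21565 = 21484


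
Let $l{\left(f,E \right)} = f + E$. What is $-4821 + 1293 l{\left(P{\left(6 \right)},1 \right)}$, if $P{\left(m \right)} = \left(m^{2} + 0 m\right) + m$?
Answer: $50778$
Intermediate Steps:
$P{\left(m \right)} = m + m^{2}$ ($P{\left(m \right)} = \left(m^{2} + 0\right) + m = m^{2} + m = m + m^{2}$)
$l{\left(f,E \right)} = E + f$
$-4821 + 1293 l{\left(P{\left(6 \right)},1 \right)} = -4821 + 1293 \left(1 + 6 \left(1 + 6\right)\right) = -4821 + 1293 \left(1 + 6 \cdot 7\right) = -4821 + 1293 \left(1 + 42\right) = -4821 + 1293 \cdot 43 = -4821 + 55599 = 50778$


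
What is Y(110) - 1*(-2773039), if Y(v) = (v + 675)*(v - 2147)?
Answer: 1173994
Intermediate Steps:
Y(v) = (-2147 + v)*(675 + v) (Y(v) = (675 + v)*(-2147 + v) = (-2147 + v)*(675 + v))
Y(110) - 1*(-2773039) = (-1449225 + 110² - 1472*110) - 1*(-2773039) = (-1449225 + 12100 - 161920) + 2773039 = -1599045 + 2773039 = 1173994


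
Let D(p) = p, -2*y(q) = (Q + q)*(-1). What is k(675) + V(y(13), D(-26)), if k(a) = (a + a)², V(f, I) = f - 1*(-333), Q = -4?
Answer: 3645675/2 ≈ 1.8228e+6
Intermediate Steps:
y(q) = -2 + q/2 (y(q) = -(-4 + q)*(-1)/2 = -(4 - q)/2 = -2 + q/2)
V(f, I) = 333 + f (V(f, I) = f + 333 = 333 + f)
k(a) = 4*a² (k(a) = (2*a)² = 4*a²)
k(675) + V(y(13), D(-26)) = 4*675² + (333 + (-2 + (½)*13)) = 4*455625 + (333 + (-2 + 13/2)) = 1822500 + (333 + 9/2) = 1822500 + 675/2 = 3645675/2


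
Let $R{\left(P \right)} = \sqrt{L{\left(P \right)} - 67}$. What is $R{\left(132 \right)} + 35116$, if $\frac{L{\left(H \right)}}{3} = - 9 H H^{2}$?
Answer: $35116 + i \sqrt{62099203} \approx 35116.0 + 7880.3 i$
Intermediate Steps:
$L{\left(H \right)} = - 27 H^{3}$ ($L{\left(H \right)} = 3 - 9 H H^{2} = 3 \left(- 9 H^{3}\right) = - 27 H^{3}$)
$R{\left(P \right)} = \sqrt{-67 - 27 P^{3}}$ ($R{\left(P \right)} = \sqrt{- 27 P^{3} - 67} = \sqrt{-67 - 27 P^{3}}$)
$R{\left(132 \right)} + 35116 = \sqrt{-67 - 27 \cdot 132^{3}} + 35116 = \sqrt{-67 - 62099136} + 35116 = \sqrt{-62099203} + 35116 = i \sqrt{62099203} + 35116 = 35116 + i \sqrt{62099203}$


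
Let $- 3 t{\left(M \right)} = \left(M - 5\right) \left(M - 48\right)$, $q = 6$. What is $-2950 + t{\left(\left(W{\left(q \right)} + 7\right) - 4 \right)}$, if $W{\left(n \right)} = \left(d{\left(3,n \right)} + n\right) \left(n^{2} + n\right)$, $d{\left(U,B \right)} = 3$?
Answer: $-44686$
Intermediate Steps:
$W{\left(n \right)} = \left(3 + n\right) \left(n + n^{2}\right)$ ($W{\left(n \right)} = \left(3 + n\right) \left(n^{2} + n\right) = \left(3 + n\right) \left(n + n^{2}\right)$)
$t{\left(M \right)} = - \frac{\left(-48 + M\right) \left(-5 + M\right)}{3}$ ($t{\left(M \right)} = - \frac{\left(M - 5\right) \left(M - 48\right)}{3} = - \frac{\left(-5 + M\right) \left(-48 + M\right)}{3} = - \frac{\left(-48 + M\right) \left(-5 + M\right)}{3}$)
$-2950 + t{\left(\left(W{\left(q \right)} + 7\right) - 4 \right)} = -2950 - \left(80 - \frac{53 \left(\left(6 \left(3 + 6^{2} + 4 \cdot 6\right) + 7\right) - 4\right)}{3} + \frac{\left(\left(6 \left(3 + 6^{2} + 4 \cdot 6\right) + 7\right) - 4\right)^{2}}{3}\right) = -2950 - \left(80 - \frac{53 \left(\left(6 \left(3 + 36 + 24\right) + 7\right) - 4\right)}{3} + \frac{\left(\left(6 \left(3 + 36 + 24\right) + 7\right) - 4\right)^{2}}{3}\right) = -2950 - \left(80 - \frac{53 \left(\left(6 \cdot 63 + 7\right) - 4\right)}{3} + \frac{\left(\left(6 \cdot 63 + 7\right) - 4\right)^{2}}{3}\right) = -2950 - \left(80 - \frac{53 \left(\left(378 + 7\right) - 4\right)}{3} + \frac{\left(\left(378 + 7\right) - 4\right)^{2}}{3}\right) = -2950 - \left(80 - \frac{53 \left(385 - 4\right)}{3} + \frac{\left(385 - 4\right)^{2}}{3}\right) = -2950 - \left(-6651 + 48387\right) = -2950 - 41736 = -44686$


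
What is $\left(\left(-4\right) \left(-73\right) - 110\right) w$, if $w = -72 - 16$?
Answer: $-16016$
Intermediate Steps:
$w = -88$ ($w = -72 - 16 = -88$)
$\left(\left(-4\right) \left(-73\right) - 110\right) w = \left(\left(-4\right) \left(-73\right) - 110\right) \left(-88\right) = \left(292 - 110\right) \left(-88\right) = 182 \left(-88\right) = -16016$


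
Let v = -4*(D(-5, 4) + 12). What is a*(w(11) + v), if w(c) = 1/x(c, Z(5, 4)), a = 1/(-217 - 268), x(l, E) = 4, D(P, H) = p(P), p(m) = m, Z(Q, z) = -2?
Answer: 111/1940 ≈ 0.057216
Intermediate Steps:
D(P, H) = P
a = -1/485 (a = 1/(-485) = -1/485 ≈ -0.0020619)
w(c) = ¼ (w(c) = 1/4 = ¼)
v = -28 (v = -4*(-5 + 12) = -4*7 = -28)
a*(w(11) + v) = -(¼ - 28)/485 = -1/485*(-111/4) = 111/1940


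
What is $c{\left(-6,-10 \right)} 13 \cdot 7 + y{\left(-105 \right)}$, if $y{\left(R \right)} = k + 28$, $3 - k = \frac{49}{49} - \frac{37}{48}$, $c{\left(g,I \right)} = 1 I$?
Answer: $- \frac{42203}{48} \approx -879.23$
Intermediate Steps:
$c{\left(g,I \right)} = I$
$k = \frac{133}{48}$ ($k = 3 - \left(\frac{49}{49} - \frac{37}{48}\right) = 3 - \left(49 \cdot \frac{1}{49} - \frac{37}{48}\right) = 3 - \left(1 - \frac{37}{48}\right) = 3 - \frac{11}{48} = \frac{133}{48} \approx 2.7708$)
$y{\left(R \right)} = \frac{1477}{48}$ ($y{\left(R \right)} = \frac{133}{48} + 28 = \frac{1477}{48}$)
$c{\left(-6,-10 \right)} 13 \cdot 7 + y{\left(-105 \right)} = - 10 \cdot 13 \cdot 7 + \frac{1477}{48} = \left(-10\right) 91 + \frac{1477}{48} = -910 + \frac{1477}{48} = - \frac{42203}{48}$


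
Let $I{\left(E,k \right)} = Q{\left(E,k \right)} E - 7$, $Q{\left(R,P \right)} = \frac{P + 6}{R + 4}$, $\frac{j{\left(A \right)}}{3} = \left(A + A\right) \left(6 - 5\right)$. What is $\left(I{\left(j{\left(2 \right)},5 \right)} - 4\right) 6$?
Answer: $- \frac{33}{2} \approx -16.5$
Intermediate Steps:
$j{\left(A \right)} = 6 A$ ($j{\left(A \right)} = 3 \left(A + A\right) \left(6 - 5\right) = 3 \cdot 2 A 1 = 3 \cdot 2 A = 6 A$)
$Q{\left(R,P \right)} = \frac{6 + P}{4 + R}$
$I{\left(E,k \right)} = -7 + \frac{E \left(6 + k\right)}{4 + E}$ ($I{\left(E,k \right)} = \frac{6 + k}{4 + E} E - 7 = \frac{E \left(6 + k\right)}{4 + E} - 7 = -7 + \frac{E \left(6 + k\right)}{4 + E}$)
$\left(I{\left(j{\left(2 \right)},5 \right)} - 4\right) 6 = \left(\frac{-28 - 6 \cdot 2 + 6 \cdot 2 \cdot 5}{4 + 6 \cdot 2} - 4\right) 6 = \left(\frac{-28 - 12 + 12 \cdot 5}{4 + 12} - 4\right) 6 = \left(\frac{-28 - 12 + 60}{16} - 4\right) 6 = \left(\frac{1}{16} \cdot 20 - 4\right) 6 = \left(\frac{5}{4} - 4\right) 6 = \left(- \frac{11}{4}\right) 6 = - \frac{33}{2}$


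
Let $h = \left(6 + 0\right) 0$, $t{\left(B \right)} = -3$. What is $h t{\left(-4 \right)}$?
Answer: $0$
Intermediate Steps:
$h = 0$ ($h = 6 \cdot 0 = 0$)
$h t{\left(-4 \right)} = 0 \left(-3\right) = 0$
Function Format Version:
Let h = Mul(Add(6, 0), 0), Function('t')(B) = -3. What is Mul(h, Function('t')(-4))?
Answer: 0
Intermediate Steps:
h = 0 (h = Mul(6, 0) = 0)
Mul(h, Function('t')(-4)) = Mul(0, -3) = 0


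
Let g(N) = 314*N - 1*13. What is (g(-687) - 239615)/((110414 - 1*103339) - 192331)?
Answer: 25297/10292 ≈ 2.4579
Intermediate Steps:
g(N) = -13 + 314*N (g(N) = 314*N - 13 = -13 + 314*N)
(g(-687) - 239615)/((110414 - 1*103339) - 192331) = ((-13 + 314*(-687)) - 239615)/((110414 - 1*103339) - 192331) = ((-13 - 215718) - 239615)/((110414 - 103339) - 192331) = (-215731 - 239615)/(7075 - 192331) = -455346/(-185256) = -455346*(-1/185256) = 25297/10292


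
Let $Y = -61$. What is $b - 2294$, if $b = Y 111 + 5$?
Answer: $-9060$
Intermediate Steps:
$b = -6766$ ($b = \left(-61\right) 111 + 5 = -6771 + 5 = -6766$)
$b - 2294 = -6766 - 2294 = -9060$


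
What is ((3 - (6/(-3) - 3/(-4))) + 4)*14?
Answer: 231/2 ≈ 115.50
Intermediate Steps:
((3 - (6/(-3) - 3/(-4))) + 4)*14 = ((3 - (6*(-1/3) - 3*(-1/4))) + 4)*14 = ((3 - (-2 + 3/4)) + 4)*14 = ((3 - 1*(-5/4)) + 4)*14 = ((3 + 5/4) + 4)*14 = (17/4 + 4)*14 = (33/4)*14 = 231/2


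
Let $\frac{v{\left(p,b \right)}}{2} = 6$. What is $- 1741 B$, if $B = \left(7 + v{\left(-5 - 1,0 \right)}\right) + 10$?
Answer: $-50489$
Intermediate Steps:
$v{\left(p,b \right)} = 12$ ($v{\left(p,b \right)} = 2 \cdot 6 = 12$)
$B = 29$ ($B = \left(7 + 12\right) + 10 = 19 + 10 = 29$)
$- 1741 B = \left(-1741\right) 29 = -50489$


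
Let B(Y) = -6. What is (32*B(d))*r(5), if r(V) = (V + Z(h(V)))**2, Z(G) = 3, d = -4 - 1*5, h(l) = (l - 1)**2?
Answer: -12288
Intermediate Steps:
h(l) = (-1 + l)**2
d = -9 (d = -4 - 5 = -9)
r(V) = (3 + V)**2 (r(V) = (V + 3)**2 = (3 + V)**2)
(32*B(d))*r(5) = (32*(-6))*(3 + 5)**2 = -192*8**2 = -192*64 = -12288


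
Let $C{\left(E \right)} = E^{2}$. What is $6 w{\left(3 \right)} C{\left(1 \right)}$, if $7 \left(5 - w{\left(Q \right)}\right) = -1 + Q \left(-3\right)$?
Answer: $\frac{270}{7} \approx 38.571$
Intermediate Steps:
$w{\left(Q \right)} = \frac{36}{7} + \frac{3 Q}{7}$ ($w{\left(Q \right)} = 5 - \frac{-1 + Q \left(-3\right)}{7} = 5 - \frac{-1 - 3 Q}{7} = 5 + \left(\frac{1}{7} + \frac{3 Q}{7}\right) = \frac{36}{7} + \frac{3 Q}{7}$)
$6 w{\left(3 \right)} C{\left(1 \right)} = 6 \left(\frac{36}{7} + \frac{3}{7} \cdot 3\right) 1^{2} = 6 \left(\frac{36}{7} + \frac{9}{7}\right) 1 = 6 \cdot \frac{45}{7} \cdot 1 = \frac{270}{7} \cdot 1 = \frac{270}{7}$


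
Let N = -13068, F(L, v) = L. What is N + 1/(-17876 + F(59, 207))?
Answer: -232832557/17817 ≈ -13068.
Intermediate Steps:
N + 1/(-17876 + F(59, 207)) = -13068 + 1/(-17876 + 59) = -13068 + 1/(-17817) = -13068 - 1/17817 = -232832557/17817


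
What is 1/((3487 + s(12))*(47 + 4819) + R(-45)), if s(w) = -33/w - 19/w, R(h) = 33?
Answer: 1/16946689 ≈ 5.9009e-8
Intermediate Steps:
s(w) = -52/w
1/((3487 + s(12))*(47 + 4819) + R(-45)) = 1/((3487 - 52/12)*(47 + 4819) + 33) = 1/((3487 - 52*1/12)*4866 + 33) = 1/((3487 - 13/3)*4866 + 33) = 1/((10448/3)*4866 + 33) = 1/(16946656 + 33) = 1/16946689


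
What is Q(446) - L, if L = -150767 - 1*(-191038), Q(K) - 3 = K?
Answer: -39822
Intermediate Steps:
Q(K) = 3 + K
L = 40271 (L = -150767 + 191038 = 40271)
Q(446) - L = (3 + 446) - 1*40271 = 449 - 40271 = -39822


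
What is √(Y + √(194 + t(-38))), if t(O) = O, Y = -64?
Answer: √(-64 + 2*√39) ≈ 7.177*I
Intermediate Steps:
√(Y + √(194 + t(-38))) = √(-64 + √(194 - 38)) = √(-64 + √156) = √(-64 + 2*√39)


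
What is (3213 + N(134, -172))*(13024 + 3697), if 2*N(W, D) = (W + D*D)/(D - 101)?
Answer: 369701310/7 ≈ 5.2814e+7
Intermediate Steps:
N(W, D) = (W + D²)/(2*(-101 + D)) (N(W, D) = ((W + D*D)/(D - 101))/2 = ((W + D²)/(-101 + D))/2 = (W + D²)/(2*(-101 + D)))
(3213 + N(134, -172))*(13024 + 3697) = (3213 + (134 + (-172)²)/(2*(-101 - 172)))*(13024 + 3697) = (3213 + (½)*(134 + 29584)/(-273))*16721 = (3213 + (½)*(-1/273)*29718)*16721 = (3213 - 381/7)*16721 = (22110/7)*16721 = 369701310/7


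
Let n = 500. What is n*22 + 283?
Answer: 11283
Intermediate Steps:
n*22 + 283 = 500*22 + 283 = 11000 + 283 = 11283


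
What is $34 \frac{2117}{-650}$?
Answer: $- \frac{35989}{325} \approx -110.74$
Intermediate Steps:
$34 \frac{2117}{-650} = 34 \cdot 2117 \left(- \frac{1}{650}\right) = 34 \left(- \frac{2117}{650}\right) = - \frac{35989}{325}$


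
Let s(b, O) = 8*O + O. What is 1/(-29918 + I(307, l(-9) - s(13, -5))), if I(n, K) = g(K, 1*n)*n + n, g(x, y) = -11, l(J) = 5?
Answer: -1/32988 ≈ -3.0314e-5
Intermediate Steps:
s(b, O) = 9*O
I(n, K) = -10*n (I(n, K) = -11*n + n = -10*n)
1/(-29918 + I(307, l(-9) - s(13, -5))) = 1/(-29918 - 10*307) = 1/(-29918 - 3070) = 1/(-32988) = -1/32988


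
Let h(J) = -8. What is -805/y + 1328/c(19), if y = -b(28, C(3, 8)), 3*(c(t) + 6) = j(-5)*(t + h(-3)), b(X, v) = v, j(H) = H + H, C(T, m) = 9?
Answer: 4199/72 ≈ 58.319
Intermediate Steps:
j(H) = 2*H
c(t) = 62/3 - 10*t/3 (c(t) = -6 + ((2*(-5))*(t - 8))/3 = -6 + (-10*(-8 + t))/3 = -6 + (80 - 10*t)/3 = -6 + (80/3 - 10*t/3) = 62/3 - 10*t/3)
y = -9 (y = -1*9 = -9)
-805/y + 1328/c(19) = -805/(-9) + 1328/(62/3 - 10/3*19) = -805*(-⅑) + 1328/(62/3 - 190/3) = 805/9 + 1328/(-128/3) = 805/9 + 1328*(-3/128) = 805/9 - 249/8 = 4199/72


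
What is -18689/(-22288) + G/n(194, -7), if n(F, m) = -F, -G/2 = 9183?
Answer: 206483537/2161936 ≈ 95.509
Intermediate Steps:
G = -18366 (G = -2*9183 = -18366)
-18689/(-22288) + G/n(194, -7) = -18689/(-22288) - 18366/((-1*194)) = -18689*(-1/22288) - 18366/(-194) = 18689/22288 - 18366*(-1/194) = 18689/22288 + 9183/97 = 206483537/2161936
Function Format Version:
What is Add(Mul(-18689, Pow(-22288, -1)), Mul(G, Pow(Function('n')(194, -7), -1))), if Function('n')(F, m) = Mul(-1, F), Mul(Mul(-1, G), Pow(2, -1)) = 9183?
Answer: Rational(206483537, 2161936) ≈ 95.509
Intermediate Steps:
G = -18366 (G = Mul(-2, 9183) = -18366)
Add(Mul(-18689, Pow(-22288, -1)), Mul(G, Pow(Function('n')(194, -7), -1))) = Add(Mul(-18689, Pow(-22288, -1)), Mul(-18366, Pow(Mul(-1, 194), -1))) = Add(Mul(-18689, Rational(-1, 22288)), Mul(-18366, Pow(-194, -1))) = Add(Rational(18689, 22288), Mul(-18366, Rational(-1, 194))) = Add(Rational(18689, 22288), Rational(9183, 97)) = Rational(206483537, 2161936)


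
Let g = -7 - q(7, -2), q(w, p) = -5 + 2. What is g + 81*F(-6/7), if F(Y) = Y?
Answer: -514/7 ≈ -73.429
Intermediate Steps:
q(w, p) = -3
g = -4 (g = -7 - 1*(-3) = -7 + 3 = -4)
g + 81*F(-6/7) = -4 + 81*(-6/7) = -4 - 486/7 = -514/7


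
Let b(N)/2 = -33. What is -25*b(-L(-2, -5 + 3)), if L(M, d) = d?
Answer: 1650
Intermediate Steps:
b(N) = -66 (b(N) = 2*(-33) = -66)
-25*b(-L(-2, -5 + 3)) = -25*(-66) = 1650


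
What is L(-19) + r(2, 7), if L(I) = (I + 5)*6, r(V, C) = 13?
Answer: -71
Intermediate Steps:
L(I) = 30 + 6*I (L(I) = (5 + I)*6 = 30 + 6*I)
L(-19) + r(2, 7) = (30 + 6*(-19)) + 13 = (30 - 114) + 13 = -84 + 13 = -71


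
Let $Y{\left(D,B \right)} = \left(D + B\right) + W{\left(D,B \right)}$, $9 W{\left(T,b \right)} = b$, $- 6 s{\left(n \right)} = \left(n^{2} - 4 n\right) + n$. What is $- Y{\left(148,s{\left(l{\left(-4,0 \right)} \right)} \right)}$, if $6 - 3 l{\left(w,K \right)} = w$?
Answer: $- \frac{35914}{243} \approx -147.79$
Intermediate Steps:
$l{\left(w,K \right)} = 2 - \frac{w}{3}$
$s{\left(n \right)} = \frac{n}{2} - \frac{n^{2}}{6}$ ($s{\left(n \right)} = - \frac{\left(n^{2} - 4 n\right) + n}{6} = - \frac{n^{2} - 3 n}{6} = \frac{n}{2} - \frac{n^{2}}{6}$)
$W{\left(T,b \right)} = \frac{b}{9}$
$Y{\left(D,B \right)} = D + \frac{10 B}{9}$ ($Y{\left(D,B \right)} = \left(D + B\right) + \frac{B}{9} = \left(B + D\right) + \frac{B}{9} = D + \frac{10 B}{9}$)
$- Y{\left(148,s{\left(l{\left(-4,0 \right)} \right)} \right)} = - (148 + \frac{10 \frac{\left(2 - - \frac{4}{3}\right) \left(3 - \left(2 - - \frac{4}{3}\right)\right)}{6}}{9}) = - (148 + \frac{10 \frac{\left(2 + \frac{4}{3}\right) \left(3 - \left(2 + \frac{4}{3}\right)\right)}{6}}{9}) = - (148 + \frac{10 \cdot \frac{1}{6} \cdot \frac{10}{3} \left(3 - \frac{10}{3}\right)}{9}) = - (148 + \frac{10 \cdot \frac{1}{6} \cdot \frac{10}{3} \left(- \frac{1}{3}\right)}{9}) = - (148 + \frac{10}{9} \left(- \frac{5}{27}\right)) = - (148 - \frac{50}{243}) = \left(-1\right) \frac{35914}{243} = - \frac{35914}{243}$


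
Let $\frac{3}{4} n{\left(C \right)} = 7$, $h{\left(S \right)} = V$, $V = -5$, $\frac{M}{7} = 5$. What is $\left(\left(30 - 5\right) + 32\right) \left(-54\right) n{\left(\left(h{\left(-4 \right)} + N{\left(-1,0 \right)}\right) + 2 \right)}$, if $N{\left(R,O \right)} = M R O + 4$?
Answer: $-28728$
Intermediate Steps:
$M = 35$ ($M = 7 \cdot 5 = 35$)
$h{\left(S \right)} = -5$
$N{\left(R,O \right)} = 4 + 35 O R$ ($N{\left(R,O \right)} = 35 R O + 4 = 35 O R + 4 = 4 + 35 O R$)
$n{\left(C \right)} = \frac{28}{3}$ ($n{\left(C \right)} = \frac{4}{3} \cdot 7 = \frac{28}{3}$)
$\left(\left(30 - 5\right) + 32\right) \left(-54\right) n{\left(\left(h{\left(-4 \right)} + N{\left(-1,0 \right)}\right) + 2 \right)} = \left(\left(30 - 5\right) + 32\right) \left(-54\right) \frac{28}{3} = \left(25 + 32\right) \left(-54\right) \frac{28}{3} = 57 \left(-54\right) \frac{28}{3} = \left(-3078\right) \frac{28}{3} = -28728$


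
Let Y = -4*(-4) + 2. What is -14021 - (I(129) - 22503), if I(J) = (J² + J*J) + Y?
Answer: -24818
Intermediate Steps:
Y = 18 (Y = 16 + 2 = 18)
I(J) = 18 + 2*J² (I(J) = (J² + J*J) + 18 = (J² + J²) + 18 = 2*J² + 18 = 18 + 2*J²)
-14021 - (I(129) - 22503) = -14021 - ((18 + 2*129²) - 22503) = -14021 - ((18 + 2*16641) - 22503) = -14021 - ((18 + 33282) - 22503) = -14021 - (33300 - 22503) = -14021 - 1*10797 = -14021 - 10797 = -24818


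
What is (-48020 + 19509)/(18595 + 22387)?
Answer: -28511/40982 ≈ -0.69570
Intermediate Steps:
(-48020 + 19509)/(18595 + 22387) = -28511/40982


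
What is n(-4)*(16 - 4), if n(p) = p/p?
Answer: 12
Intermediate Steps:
n(p) = 1
n(-4)*(16 - 4) = 1*(16 - 4) = 1*12 = 12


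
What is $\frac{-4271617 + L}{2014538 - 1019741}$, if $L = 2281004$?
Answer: $- \frac{1990613}{994797} \approx -2.001$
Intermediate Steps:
$\frac{-4271617 + L}{2014538 - 1019741} = \frac{-4271617 + 2281004}{2014538 - 1019741} = - \frac{1990613}{994797}$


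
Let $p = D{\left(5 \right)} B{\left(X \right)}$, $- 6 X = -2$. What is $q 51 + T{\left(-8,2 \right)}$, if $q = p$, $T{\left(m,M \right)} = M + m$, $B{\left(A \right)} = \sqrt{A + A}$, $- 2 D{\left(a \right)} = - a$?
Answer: $-6 + \frac{85 \sqrt{6}}{2} \approx 98.103$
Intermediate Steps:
$D{\left(a \right)} = \frac{a}{2}$ ($D{\left(a \right)} = - \frac{\left(-1\right) a}{2} = \frac{a}{2}$)
$X = \frac{1}{3}$ ($X = \left(- \frac{1}{6}\right) \left(-2\right) = \frac{1}{3} \approx 0.33333$)
$B{\left(A \right)} = \sqrt{2} \sqrt{A}$ ($B{\left(A \right)} = \sqrt{2 A} = \sqrt{2} \sqrt{A}$)
$p = \frac{5 \sqrt{6}}{6}$ ($p = \frac{1}{2} \cdot 5 \frac{\sqrt{2}}{\sqrt{3}} = \frac{5 \sqrt{2} \frac{\sqrt{3}}{3}}{2} = \frac{5 \frac{\sqrt{6}}{3}}{2} = \frac{5 \sqrt{6}}{6} \approx 2.0412$)
$q = \frac{5 \sqrt{6}}{6} \approx 2.0412$
$q 51 + T{\left(-8,2 \right)} = \frac{5 \sqrt{6}}{6} \cdot 51 + \left(2 - 8\right) = \frac{85 \sqrt{6}}{2} - 6 = -6 + \frac{85 \sqrt{6}}{2}$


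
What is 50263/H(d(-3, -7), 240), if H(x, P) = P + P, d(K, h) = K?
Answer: 50263/480 ≈ 104.71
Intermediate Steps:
H(x, P) = 2*P
50263/H(d(-3, -7), 240) = 50263/((2*240)) = 50263/480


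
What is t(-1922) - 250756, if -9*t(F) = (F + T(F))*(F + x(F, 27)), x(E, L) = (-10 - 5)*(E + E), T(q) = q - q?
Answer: 104871632/9 ≈ 1.1652e+7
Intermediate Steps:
T(q) = 0
x(E, L) = -30*E
t(F) = 29*F²/9 (t(F) = -(F + 0)*(F - 30*F)/9 = -F*(-29*F)/9 = -(-29)*F²/9 = 29*F²/9)
t(-1922) - 250756 = (29/9)*(-1922)² - 250756 = (29/9)*3694084 - 250756 = 107128436/9 - 250756 = 104871632/9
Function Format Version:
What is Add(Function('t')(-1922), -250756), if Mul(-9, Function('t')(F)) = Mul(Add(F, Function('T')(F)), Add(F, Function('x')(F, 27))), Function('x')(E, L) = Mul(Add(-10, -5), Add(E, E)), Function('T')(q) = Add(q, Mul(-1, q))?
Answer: Rational(104871632, 9) ≈ 1.1652e+7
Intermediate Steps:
Function('T')(q) = 0
Function('x')(E, L) = Mul(-30, E) (Function('x')(E, L) = Mul(-15, Mul(2, E)) = Mul(-30, E))
Function('t')(F) = Mul(Rational(29, 9), Pow(F, 2)) (Function('t')(F) = Mul(Rational(-1, 9), Mul(Add(F, 0), Add(F, Mul(-30, F)))) = Mul(Rational(-1, 9), Mul(F, Mul(-29, F))) = Mul(Rational(-1, 9), Mul(-29, Pow(F, 2))) = Mul(Rational(29, 9), Pow(F, 2)))
Add(Function('t')(-1922), -250756) = Add(Mul(Rational(29, 9), Pow(-1922, 2)), -250756) = Add(Mul(Rational(29, 9), 3694084), -250756) = Add(Rational(107128436, 9), -250756) = Rational(104871632, 9)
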